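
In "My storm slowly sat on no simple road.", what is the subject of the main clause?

my storm

The subject of the main clause is the NP immediately before the verb "sat": "my storm".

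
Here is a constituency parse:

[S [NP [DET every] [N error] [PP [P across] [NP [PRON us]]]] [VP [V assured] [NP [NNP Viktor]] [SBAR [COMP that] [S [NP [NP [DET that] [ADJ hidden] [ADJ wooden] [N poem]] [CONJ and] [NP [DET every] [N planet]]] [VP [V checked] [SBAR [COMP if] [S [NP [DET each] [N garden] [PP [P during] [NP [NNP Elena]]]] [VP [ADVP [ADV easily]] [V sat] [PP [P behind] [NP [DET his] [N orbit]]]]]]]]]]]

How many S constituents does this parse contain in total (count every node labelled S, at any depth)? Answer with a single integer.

3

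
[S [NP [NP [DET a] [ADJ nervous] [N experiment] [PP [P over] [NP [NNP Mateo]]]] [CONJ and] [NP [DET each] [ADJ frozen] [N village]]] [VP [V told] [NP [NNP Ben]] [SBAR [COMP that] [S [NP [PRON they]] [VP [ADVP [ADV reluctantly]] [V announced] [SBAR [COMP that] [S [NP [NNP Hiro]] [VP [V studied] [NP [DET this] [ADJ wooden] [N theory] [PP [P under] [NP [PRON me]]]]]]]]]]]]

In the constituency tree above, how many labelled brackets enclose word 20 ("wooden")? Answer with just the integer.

Path from the root down to the word: S → VP → SBAR → S → VP → SBAR → S → VP → NP → ADJ. That is 10 enclosing brackets.

10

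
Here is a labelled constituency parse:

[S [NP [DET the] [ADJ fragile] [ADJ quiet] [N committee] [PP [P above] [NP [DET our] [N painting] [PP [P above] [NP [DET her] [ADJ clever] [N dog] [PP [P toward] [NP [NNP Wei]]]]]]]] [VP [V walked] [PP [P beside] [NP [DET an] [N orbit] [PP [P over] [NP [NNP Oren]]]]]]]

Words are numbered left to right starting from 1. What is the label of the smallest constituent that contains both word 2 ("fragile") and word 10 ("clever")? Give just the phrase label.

NP

Both words fall inside [NP the fragile quiet committee above our painting above her clever dog toward Wei] (words 1–13), and no smaller constituent contains them both. Label: NP.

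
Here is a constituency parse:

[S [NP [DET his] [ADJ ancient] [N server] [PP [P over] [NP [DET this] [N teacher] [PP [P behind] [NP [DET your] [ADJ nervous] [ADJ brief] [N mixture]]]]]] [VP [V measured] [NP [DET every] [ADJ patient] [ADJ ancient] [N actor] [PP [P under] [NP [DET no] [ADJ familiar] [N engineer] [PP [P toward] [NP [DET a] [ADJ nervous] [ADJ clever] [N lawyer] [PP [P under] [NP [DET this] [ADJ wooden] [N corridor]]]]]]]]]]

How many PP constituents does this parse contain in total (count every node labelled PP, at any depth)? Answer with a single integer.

5

Listing each PP by its span: [PP over this teacher behind your nervous brief mixture]; [PP behind your nervous brief mixture]; [PP under no familiar engineer toward a nervous clever lawyer under this wooden corridor]; [PP toward a nervous clever lawyer under this wooden corridor]; [PP under this wooden corridor] — that makes 5.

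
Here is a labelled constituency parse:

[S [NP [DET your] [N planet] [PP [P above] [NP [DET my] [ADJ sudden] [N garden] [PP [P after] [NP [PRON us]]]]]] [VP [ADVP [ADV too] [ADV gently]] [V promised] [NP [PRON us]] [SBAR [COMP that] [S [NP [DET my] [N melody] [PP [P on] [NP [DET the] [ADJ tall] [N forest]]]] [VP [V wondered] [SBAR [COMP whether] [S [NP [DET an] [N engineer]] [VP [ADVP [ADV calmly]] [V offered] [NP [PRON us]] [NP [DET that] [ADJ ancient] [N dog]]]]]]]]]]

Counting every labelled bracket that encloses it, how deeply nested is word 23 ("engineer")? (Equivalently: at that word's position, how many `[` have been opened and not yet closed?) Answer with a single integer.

9

Counting open brackets not yet closed at "engineer": [S [VP [SBAR [S [VP [SBAR [S [NP [N = 9.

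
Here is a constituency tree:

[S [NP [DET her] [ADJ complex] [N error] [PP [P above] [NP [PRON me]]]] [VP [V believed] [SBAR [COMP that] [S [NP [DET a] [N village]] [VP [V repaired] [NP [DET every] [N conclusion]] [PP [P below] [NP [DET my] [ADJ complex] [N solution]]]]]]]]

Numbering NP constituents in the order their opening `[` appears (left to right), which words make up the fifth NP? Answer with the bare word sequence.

my complex solution

The NP opening brackets appear, in order, over: "her complex error above me"; "me"; "a village"; "every conclusion"; "my complex solution". The fifth one spans "my complex solution".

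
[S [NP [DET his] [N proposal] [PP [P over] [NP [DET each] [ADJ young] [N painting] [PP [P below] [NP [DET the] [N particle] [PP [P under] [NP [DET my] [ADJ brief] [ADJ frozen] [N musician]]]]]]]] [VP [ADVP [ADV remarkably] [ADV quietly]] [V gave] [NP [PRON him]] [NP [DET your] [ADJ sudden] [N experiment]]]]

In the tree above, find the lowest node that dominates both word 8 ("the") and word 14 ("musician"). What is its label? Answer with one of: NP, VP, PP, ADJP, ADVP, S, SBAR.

The smallest bracket enclosing both words is [NP the particle under my brief frozen musician], so the label is NP.

NP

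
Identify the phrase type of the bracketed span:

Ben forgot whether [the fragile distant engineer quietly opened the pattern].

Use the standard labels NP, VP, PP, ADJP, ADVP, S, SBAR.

S

"opened" is the head of the bracketed span, so the span is a clause: S.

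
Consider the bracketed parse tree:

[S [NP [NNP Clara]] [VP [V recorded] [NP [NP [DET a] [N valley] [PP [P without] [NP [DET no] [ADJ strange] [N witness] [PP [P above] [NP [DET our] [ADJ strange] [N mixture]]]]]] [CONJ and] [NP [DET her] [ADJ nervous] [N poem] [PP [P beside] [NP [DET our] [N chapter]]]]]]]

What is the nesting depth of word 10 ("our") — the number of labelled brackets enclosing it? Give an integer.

9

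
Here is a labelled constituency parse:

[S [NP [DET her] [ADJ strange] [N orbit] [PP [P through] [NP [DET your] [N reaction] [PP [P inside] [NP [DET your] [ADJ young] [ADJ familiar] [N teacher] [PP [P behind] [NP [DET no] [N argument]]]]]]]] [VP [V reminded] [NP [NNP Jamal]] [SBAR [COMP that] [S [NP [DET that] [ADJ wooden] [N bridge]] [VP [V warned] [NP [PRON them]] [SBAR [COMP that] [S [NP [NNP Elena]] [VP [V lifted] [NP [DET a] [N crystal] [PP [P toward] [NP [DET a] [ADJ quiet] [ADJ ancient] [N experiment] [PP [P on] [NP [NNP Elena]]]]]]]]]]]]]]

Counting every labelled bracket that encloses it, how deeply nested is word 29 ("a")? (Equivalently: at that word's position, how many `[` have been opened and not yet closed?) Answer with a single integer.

The word sits inside DET, which is inside NP, inside PP, inside NP, inside VP, inside S, inside SBAR, inside VP, inside S, inside SBAR, inside VP, inside S — 12 brackets in all.

12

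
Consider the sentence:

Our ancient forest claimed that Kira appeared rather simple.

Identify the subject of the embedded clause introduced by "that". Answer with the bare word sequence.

Kira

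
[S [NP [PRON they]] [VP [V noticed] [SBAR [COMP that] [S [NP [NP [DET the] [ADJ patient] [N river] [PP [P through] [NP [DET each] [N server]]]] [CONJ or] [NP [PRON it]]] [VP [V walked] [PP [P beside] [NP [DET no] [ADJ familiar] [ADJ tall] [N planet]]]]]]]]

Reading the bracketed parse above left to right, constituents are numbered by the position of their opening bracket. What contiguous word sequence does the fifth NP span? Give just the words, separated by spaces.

it

Opening `[NP` markers occur at word positions 1, 4, 4, 8, 11, 14; the fifth of these opens the constituent [NP it].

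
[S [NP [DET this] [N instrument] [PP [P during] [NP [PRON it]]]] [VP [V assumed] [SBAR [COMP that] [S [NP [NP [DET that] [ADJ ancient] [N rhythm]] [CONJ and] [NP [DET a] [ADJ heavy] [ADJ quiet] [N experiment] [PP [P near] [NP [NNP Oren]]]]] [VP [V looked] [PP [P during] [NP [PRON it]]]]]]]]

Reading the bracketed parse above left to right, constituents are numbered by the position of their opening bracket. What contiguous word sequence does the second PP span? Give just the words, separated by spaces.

near Oren

Opening `[PP` markers occur at word positions 3, 15, 18; the second of these opens the constituent [PP near Oren].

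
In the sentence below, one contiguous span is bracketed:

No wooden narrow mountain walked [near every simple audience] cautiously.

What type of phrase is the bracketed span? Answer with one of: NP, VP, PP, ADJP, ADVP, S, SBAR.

"near" is the head of the bracketed span, so the span is a prepositional phrase: PP.

PP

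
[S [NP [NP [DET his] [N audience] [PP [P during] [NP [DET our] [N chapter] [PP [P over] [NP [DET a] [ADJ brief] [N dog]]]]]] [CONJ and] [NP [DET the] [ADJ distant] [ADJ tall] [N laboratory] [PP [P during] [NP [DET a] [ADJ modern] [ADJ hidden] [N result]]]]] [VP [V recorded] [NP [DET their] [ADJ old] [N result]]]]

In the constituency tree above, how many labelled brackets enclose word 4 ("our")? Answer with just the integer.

6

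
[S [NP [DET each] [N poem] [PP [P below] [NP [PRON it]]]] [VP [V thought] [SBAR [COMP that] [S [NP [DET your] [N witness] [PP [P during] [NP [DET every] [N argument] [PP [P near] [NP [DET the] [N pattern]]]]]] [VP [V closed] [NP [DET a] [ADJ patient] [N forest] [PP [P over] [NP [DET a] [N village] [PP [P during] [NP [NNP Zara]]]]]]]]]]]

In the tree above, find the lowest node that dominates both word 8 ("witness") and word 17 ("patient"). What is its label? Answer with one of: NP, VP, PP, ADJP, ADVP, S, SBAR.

The smallest bracket enclosing both words is [S your witness during every argument near the pattern closed a patient forest over a village during Zara], so the label is S.

S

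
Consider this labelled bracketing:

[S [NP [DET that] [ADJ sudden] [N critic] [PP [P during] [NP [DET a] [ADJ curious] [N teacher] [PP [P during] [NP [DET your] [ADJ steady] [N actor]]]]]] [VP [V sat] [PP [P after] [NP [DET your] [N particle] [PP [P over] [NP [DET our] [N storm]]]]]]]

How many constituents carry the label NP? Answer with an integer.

5

Scanning left to right, an opening `[NP` appears at word positions 1, 5, 9, 14, 17 — 5 in total.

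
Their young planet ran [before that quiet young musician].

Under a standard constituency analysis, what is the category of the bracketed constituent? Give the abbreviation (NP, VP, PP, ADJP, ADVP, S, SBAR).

PP

The span is built around the preposition "before" — a prepositional phrase (PP).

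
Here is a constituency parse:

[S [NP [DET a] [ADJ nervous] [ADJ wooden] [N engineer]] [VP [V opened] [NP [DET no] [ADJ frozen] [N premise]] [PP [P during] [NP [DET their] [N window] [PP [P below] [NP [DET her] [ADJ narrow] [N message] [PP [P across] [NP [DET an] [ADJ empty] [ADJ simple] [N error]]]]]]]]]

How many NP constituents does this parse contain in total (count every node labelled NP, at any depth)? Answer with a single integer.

Listing each NP by its span: [NP a nervous wooden engineer]; [NP no frozen premise]; [NP their window below her narrow message across an empty simple error]; [NP her narrow message across an empty simple error]; [NP an empty simple error] — that makes 5.

5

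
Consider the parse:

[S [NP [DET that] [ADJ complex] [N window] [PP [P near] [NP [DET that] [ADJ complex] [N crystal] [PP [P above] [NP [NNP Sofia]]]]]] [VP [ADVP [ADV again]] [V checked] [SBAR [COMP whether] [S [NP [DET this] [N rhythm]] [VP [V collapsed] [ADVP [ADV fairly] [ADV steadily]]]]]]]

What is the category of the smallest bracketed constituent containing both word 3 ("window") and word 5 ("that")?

Both words fall inside [NP that complex window near that complex crystal above Sofia] (words 1–9), and no smaller constituent contains them both. Label: NP.

NP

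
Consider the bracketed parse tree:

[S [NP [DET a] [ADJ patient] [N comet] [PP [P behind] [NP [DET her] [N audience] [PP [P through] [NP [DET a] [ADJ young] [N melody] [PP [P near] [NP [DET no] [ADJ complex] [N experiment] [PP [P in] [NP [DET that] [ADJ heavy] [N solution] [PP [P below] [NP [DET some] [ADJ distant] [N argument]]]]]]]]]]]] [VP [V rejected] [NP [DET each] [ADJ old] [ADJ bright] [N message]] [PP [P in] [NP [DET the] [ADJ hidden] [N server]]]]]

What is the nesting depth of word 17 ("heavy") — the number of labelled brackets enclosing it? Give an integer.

11

Path from the root down to the word: S → NP → PP → NP → PP → NP → PP → NP → PP → NP → ADJ. That is 11 enclosing brackets.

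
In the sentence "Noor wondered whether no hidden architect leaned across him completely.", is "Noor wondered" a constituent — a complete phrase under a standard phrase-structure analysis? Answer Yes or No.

No

"Noor" belongs to the noun phrase "Noor" while "wondered" belongs to the verb phrase "wondered whether no hidden architect leaned across him completely"; a span that runs across that boundary is not a single phrase.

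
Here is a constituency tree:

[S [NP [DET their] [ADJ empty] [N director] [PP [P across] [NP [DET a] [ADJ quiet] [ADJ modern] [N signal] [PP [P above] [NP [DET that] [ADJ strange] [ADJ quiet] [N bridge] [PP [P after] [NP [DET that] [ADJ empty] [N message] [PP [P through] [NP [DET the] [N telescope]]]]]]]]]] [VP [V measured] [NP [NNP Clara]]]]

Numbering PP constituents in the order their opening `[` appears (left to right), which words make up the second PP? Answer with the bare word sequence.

The PP opening brackets appear, in order, over: "across a quiet modern signal above that strange quiet bridge after that empty message through the telescope"; "above that strange quiet bridge after that empty message through the telescope"; "after that empty message through the telescope"; "through the telescope". The second one spans "above that strange quiet bridge after that empty message through the telescope".

above that strange quiet bridge after that empty message through the telescope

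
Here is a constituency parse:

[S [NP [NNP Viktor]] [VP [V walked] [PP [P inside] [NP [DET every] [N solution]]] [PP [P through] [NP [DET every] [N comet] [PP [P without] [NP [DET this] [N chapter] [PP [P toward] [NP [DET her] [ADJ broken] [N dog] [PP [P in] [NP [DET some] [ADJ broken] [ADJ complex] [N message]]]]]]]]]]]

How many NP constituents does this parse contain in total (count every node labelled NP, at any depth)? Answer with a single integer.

Scanning left to right, an opening `[NP` appears at word positions 1, 4, 7, 10, 13, 17 — 6 in total.

6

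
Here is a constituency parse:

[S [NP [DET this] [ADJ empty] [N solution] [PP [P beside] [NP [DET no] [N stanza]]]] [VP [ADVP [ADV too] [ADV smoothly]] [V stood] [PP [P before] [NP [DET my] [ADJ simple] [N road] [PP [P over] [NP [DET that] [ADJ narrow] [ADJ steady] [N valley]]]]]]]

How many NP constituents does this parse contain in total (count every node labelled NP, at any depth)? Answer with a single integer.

Listing each NP by its span: [NP this empty solution beside no stanza]; [NP no stanza]; [NP my simple road over that narrow steady valley]; [NP that narrow steady valley] — that makes 4.

4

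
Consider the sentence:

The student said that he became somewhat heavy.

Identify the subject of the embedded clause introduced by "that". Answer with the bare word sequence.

The subject of the embedded clause introduced by "that" is the NP immediately before the verb "became": "he".

he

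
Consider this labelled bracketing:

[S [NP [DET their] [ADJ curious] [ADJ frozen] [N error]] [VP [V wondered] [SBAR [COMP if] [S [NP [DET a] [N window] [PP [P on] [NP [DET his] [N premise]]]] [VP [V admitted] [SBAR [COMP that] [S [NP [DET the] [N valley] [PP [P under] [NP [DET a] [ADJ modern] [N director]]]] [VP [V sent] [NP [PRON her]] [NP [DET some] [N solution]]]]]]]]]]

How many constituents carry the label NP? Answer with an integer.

7

Listing each NP by its span: [NP their curious frozen error]; [NP a window on his premise]; [NP his premise]; [NP the valley under a modern director]; [NP a modern director]; [NP her] … — that makes 7.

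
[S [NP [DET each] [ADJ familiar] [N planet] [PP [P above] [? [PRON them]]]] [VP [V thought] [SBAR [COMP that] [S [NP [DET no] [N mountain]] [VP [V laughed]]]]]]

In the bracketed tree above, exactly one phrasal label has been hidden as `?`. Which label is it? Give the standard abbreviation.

The `?` node immediately contains: PRON 'them'. That is the internal structure of a noun phrase, so the label is NP.

NP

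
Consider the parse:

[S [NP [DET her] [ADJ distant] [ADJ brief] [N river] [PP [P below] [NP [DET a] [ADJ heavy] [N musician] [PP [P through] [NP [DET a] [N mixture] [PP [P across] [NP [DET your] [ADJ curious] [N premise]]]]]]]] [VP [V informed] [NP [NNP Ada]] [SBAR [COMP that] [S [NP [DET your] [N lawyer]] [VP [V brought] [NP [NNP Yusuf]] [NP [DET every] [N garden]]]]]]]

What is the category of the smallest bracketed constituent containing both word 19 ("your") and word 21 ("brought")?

S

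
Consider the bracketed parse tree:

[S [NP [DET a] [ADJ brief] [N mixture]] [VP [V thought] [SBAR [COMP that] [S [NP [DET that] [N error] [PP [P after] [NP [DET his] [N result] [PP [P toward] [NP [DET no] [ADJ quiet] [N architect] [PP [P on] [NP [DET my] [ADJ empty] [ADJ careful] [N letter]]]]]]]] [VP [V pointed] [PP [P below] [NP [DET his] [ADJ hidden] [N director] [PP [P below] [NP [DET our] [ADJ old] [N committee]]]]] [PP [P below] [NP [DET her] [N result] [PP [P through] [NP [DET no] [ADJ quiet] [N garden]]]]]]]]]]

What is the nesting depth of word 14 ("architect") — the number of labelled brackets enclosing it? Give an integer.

10

Counting open brackets not yet closed at "architect": [S [VP [SBAR [S [NP [PP [NP [PP [NP [N = 10.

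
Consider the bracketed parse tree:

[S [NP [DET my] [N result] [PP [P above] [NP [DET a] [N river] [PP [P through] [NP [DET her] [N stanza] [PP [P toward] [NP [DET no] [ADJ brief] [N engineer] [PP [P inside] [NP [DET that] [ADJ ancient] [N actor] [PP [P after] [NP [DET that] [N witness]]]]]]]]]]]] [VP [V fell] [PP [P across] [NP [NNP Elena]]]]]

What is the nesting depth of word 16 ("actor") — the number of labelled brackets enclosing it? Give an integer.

11

The word sits inside N, which is inside NP, inside PP, inside NP, inside PP, inside NP, inside PP, inside NP, inside PP, inside NP, inside S — 11 brackets in all.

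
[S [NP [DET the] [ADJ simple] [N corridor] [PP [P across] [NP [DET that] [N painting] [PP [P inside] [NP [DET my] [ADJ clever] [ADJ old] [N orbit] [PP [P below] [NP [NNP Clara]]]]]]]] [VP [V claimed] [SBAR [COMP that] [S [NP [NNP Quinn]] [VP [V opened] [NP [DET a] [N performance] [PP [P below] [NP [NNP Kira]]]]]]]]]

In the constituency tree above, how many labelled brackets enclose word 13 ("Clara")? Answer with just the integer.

Path from the root down to the word: S → NP → PP → NP → PP → NP → PP → NP → NNP. That is 9 enclosing brackets.

9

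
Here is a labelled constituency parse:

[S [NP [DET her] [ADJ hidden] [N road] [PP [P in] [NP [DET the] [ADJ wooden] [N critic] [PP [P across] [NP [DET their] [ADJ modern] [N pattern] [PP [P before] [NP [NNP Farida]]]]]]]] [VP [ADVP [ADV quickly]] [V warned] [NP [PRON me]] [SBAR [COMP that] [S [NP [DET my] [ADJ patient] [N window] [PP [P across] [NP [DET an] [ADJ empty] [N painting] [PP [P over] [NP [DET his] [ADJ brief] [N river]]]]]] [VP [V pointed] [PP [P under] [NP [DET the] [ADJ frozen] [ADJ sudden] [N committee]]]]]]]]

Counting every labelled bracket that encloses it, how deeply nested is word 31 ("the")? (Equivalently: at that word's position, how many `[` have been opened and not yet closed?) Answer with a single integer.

Counting open brackets not yet closed at "the": [S [VP [SBAR [S [VP [PP [NP [DET = 8.

8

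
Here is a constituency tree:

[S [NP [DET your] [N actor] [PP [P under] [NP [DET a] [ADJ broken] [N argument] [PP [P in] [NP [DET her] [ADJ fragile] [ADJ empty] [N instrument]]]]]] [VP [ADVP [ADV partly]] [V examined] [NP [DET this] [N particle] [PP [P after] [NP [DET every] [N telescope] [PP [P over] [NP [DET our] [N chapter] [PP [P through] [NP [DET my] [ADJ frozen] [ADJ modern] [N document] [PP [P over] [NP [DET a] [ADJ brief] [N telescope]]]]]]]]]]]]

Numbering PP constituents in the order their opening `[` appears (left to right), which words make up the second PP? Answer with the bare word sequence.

Opening `[PP` markers occur at word positions 3, 7, 16, 19, 22, 27; the second of these opens the constituent [PP in her fragile empty instrument].

in her fragile empty instrument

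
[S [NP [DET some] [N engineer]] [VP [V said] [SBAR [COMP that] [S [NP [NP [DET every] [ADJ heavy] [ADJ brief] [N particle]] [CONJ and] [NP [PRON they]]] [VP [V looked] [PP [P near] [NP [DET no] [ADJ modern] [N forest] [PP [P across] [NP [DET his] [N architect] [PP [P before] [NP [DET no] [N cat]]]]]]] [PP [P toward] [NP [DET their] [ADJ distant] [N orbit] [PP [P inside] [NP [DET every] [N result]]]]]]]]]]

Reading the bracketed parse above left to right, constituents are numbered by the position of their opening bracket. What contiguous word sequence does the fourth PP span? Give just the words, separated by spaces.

toward their distant orbit inside every result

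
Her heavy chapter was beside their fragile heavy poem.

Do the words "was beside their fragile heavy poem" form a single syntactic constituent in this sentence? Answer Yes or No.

These words form the whole verb phrase headed by "was", so yes — one constituent.

Yes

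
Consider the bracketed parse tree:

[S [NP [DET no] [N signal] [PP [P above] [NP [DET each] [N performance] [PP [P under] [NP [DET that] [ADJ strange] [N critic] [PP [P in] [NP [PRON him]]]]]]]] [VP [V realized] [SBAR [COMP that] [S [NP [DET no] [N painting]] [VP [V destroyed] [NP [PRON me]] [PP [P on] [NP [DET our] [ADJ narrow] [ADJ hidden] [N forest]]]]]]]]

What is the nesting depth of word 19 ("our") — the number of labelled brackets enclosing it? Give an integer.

8

The word sits inside DET, which is inside NP, inside PP, inside VP, inside S, inside SBAR, inside VP, inside S — 8 brackets in all.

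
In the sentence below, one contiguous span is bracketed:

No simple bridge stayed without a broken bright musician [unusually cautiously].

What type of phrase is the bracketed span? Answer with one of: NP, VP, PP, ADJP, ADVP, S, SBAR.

The span is built around the adverb "cautiously" — an adverb phrase (ADVP).

ADVP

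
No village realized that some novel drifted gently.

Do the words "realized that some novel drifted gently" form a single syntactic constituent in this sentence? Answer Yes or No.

Yes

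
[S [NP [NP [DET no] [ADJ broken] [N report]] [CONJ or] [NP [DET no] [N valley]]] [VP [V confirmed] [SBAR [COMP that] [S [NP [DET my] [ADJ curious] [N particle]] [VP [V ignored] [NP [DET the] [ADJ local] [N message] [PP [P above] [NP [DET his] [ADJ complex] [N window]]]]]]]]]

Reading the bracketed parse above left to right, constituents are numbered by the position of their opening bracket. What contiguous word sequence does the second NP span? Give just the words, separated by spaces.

no broken report

Opening `[NP` markers occur at word positions 1, 1, 5, 9, 13, 17; the second of these opens the constituent [NP no broken report].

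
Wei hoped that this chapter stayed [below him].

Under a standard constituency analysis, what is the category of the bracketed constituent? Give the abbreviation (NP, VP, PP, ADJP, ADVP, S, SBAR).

The bracketed span "below him" is headed by "below", making it a prepositional phrase (PP).

PP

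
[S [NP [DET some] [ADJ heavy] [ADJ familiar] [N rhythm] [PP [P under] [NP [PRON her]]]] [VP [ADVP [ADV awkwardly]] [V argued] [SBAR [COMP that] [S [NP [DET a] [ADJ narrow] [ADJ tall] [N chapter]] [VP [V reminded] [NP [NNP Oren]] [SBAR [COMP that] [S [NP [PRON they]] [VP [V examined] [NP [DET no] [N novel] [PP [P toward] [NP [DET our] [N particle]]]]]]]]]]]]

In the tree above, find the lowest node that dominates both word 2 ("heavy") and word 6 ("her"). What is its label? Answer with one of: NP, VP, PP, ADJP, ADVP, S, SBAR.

NP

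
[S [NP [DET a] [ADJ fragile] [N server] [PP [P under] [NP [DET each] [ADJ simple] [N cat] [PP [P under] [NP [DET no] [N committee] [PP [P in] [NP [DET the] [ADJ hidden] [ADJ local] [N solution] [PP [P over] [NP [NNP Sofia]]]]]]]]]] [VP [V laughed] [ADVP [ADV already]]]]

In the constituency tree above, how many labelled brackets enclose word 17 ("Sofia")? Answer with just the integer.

11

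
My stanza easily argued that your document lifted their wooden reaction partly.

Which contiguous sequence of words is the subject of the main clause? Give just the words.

my stanza

In the main clause the verb is "argued"; the NP preceding it, "my stanza", is the subject.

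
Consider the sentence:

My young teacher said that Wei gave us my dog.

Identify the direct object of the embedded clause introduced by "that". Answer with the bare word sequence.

my dog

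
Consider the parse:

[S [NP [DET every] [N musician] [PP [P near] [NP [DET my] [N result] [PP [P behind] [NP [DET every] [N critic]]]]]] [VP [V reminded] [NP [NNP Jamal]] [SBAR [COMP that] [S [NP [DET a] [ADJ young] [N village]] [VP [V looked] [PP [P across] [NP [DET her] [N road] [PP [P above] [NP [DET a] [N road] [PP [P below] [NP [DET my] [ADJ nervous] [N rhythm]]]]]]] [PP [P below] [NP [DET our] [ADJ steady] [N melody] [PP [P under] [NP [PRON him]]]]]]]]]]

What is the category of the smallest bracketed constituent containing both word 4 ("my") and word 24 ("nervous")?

S

The smallest bracket enclosing both words is [S every musician near my result behind every critic reminded Jamal that a young village looked across her road above a road below my nervous rhythm below our steady melody under him], so the label is S.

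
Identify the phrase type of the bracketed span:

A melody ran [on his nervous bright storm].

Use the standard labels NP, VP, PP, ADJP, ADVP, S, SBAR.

PP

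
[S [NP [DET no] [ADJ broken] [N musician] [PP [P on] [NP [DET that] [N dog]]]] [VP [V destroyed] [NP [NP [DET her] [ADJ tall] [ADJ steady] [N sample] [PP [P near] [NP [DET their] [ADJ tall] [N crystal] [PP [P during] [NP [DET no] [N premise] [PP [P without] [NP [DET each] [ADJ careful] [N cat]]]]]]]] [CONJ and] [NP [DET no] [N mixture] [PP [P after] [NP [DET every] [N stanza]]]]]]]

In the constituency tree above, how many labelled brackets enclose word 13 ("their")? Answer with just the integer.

7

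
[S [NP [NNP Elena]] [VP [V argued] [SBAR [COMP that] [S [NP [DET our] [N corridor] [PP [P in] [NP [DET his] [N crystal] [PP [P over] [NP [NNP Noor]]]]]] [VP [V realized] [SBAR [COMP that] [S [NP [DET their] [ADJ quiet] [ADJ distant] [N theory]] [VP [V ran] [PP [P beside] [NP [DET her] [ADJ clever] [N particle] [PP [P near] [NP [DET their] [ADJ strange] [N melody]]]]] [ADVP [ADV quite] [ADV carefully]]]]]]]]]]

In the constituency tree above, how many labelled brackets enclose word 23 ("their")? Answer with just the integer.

The word sits inside DET, which is inside NP, inside PP, inside NP, inside PP, inside VP, inside S, inside SBAR, inside VP, inside S, inside SBAR, inside VP, inside S — 13 brackets in all.

13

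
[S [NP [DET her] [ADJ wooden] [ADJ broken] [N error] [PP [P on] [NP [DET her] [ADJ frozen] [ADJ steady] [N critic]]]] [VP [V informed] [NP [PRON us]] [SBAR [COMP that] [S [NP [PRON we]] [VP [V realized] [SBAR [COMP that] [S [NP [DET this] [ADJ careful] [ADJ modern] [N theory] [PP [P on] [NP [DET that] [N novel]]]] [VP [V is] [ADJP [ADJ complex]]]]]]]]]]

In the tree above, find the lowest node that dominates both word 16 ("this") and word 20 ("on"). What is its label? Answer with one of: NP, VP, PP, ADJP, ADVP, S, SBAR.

Word 16 lies under S → VP → SBAR → S → VP → SBAR → S → NP → DET; word 20 lies under S → VP → SBAR → S → VP → SBAR → S → NP → PP → P. The lowest shared node is the NP.

NP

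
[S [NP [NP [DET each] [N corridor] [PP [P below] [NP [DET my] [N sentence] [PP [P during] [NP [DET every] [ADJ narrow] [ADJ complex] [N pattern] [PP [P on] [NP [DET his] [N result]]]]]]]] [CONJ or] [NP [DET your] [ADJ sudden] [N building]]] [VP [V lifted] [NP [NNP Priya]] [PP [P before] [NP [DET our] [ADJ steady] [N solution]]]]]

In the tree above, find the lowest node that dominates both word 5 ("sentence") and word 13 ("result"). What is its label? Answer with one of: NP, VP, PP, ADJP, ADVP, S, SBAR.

Both words fall inside [NP my sentence during every narrow complex pattern on his result] (words 4–13), and no smaller constituent contains them both. Label: NP.

NP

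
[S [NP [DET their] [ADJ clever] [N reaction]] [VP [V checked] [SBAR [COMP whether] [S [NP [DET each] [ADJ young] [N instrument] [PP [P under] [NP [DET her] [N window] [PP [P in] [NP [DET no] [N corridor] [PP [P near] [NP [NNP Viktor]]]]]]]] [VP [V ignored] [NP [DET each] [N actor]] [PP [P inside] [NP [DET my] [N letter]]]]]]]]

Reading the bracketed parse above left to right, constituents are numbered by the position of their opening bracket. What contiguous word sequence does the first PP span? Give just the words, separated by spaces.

under her window in no corridor near Viktor

The PP opening brackets appear, in order, over: "under her window in no corridor near Viktor"; "in no corridor near Viktor"; "near Viktor"; "inside my letter". The first one spans "under her window in no corridor near Viktor".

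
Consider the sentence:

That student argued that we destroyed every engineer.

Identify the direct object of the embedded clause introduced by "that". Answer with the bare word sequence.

every engineer

Within the embedded clause introduced by "that", the direct object of "destroyed" is "every engineer".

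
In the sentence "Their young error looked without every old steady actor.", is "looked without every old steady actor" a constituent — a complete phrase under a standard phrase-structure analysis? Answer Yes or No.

"looked without every old steady actor" is exactly the verb phrase [VP looked without every old steady actor], a complete constituent.

Yes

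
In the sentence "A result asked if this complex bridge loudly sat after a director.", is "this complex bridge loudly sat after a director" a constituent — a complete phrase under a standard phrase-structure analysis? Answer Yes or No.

Yes

These words form the whole clause headed by "sat", so yes — one constituent.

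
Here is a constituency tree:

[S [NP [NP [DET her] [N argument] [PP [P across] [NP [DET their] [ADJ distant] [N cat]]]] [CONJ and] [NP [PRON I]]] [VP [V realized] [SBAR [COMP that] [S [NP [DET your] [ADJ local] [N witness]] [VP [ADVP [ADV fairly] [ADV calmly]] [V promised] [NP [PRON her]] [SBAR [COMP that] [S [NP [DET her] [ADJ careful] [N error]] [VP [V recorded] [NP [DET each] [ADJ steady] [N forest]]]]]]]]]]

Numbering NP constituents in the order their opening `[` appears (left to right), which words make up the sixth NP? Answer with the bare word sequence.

her

In left-to-right order the NP constituents are "her argument across their distant cat and I"; "her argument across their distant cat"; "their distant cat"; "I"; "your local witness"; "her"; "her careful error"; "each steady forest". Number 6 is "her".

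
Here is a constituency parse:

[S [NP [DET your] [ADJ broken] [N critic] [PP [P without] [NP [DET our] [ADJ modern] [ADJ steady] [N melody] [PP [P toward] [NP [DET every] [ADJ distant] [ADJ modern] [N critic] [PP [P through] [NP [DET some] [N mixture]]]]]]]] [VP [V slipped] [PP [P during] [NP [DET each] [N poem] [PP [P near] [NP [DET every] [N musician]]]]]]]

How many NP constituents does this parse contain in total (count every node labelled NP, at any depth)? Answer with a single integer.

6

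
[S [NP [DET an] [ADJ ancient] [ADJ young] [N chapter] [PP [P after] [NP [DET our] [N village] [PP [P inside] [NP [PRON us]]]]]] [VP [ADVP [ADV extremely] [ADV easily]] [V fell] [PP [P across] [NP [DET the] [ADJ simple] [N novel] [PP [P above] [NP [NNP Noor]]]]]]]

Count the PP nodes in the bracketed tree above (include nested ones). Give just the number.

The PP constituents are: [PP after our village inside us]; [PP inside us]; [PP across the simple novel above Noor]; [PP above Noor]. Total: 4.

4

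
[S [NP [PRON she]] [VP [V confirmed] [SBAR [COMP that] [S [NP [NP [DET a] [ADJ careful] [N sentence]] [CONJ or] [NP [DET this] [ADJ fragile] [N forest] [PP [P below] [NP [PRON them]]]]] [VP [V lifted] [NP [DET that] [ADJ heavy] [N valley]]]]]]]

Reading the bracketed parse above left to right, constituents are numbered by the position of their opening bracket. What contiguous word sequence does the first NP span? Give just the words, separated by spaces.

she

Opening `[NP` markers occur at word positions 1, 4, 4, 8, 12, 14; the first of these opens the constituent [NP she].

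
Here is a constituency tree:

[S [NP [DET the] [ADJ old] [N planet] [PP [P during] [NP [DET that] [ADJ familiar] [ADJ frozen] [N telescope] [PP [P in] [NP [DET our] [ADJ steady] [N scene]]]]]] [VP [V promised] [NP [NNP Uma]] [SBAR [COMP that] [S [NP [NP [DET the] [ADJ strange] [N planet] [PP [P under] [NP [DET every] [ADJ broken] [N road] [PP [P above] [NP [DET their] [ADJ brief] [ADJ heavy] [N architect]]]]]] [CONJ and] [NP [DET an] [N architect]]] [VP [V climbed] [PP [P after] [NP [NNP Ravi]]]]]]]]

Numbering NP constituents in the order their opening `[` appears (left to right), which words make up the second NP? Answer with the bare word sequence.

that familiar frozen telescope in our steady scene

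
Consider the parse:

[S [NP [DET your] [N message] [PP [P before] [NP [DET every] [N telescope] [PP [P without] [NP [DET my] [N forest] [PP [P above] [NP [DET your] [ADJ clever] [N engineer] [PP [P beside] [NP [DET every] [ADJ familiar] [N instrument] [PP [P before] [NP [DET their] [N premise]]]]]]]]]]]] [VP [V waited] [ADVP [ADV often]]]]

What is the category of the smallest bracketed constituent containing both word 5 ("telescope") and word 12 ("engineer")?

NP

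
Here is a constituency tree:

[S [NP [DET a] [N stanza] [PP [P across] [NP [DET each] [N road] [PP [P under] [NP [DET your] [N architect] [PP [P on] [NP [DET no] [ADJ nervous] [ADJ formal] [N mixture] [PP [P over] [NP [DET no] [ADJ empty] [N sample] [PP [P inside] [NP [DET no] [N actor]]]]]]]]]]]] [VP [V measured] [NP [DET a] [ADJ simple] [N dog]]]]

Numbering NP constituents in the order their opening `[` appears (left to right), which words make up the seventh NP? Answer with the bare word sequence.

In left-to-right order the NP constituents are "a stanza across each road under your architect on no nervous formal mixture over no empty sample inside no actor"; "each road under your architect on no nervous formal mixture over no empty sample inside no actor"; "your architect on no nervous formal mixture over no empty sample inside no actor"; "no nervous formal mixture over no empty sample inside no actor"; "no empty sample inside no actor"; "no actor"; "a simple dog". Number 7 is "a simple dog".

a simple dog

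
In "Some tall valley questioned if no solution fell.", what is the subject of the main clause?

some tall valley

The subject of the main clause is the NP immediately before the verb "questioned": "some tall valley".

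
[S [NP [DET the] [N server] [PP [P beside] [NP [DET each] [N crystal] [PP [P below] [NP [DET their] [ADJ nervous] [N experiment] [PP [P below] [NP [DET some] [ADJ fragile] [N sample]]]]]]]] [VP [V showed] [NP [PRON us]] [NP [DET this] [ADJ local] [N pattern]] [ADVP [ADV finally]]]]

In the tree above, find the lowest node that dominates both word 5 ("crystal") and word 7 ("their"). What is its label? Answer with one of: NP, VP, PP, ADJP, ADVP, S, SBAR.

NP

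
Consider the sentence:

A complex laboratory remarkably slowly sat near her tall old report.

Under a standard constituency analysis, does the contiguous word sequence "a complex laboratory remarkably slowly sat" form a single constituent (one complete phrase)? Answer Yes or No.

No

The smallest constituent containing the whole sequence is the clause [S a complex laboratory remarkably slowly sat near her tall old report], but the sequence is only part of it — it straddles the boundary between noun phrase "a complex laboratory" and verb phrase "remarkably slowly sat near her tall old report".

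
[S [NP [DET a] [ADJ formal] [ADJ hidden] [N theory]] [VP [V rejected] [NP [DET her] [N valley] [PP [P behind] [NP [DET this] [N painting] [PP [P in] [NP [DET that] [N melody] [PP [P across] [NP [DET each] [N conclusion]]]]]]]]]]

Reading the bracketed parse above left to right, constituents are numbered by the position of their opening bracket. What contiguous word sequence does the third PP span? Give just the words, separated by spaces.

across each conclusion

In left-to-right order the PP constituents are "behind this painting in that melody across each conclusion"; "in that melody across each conclusion"; "across each conclusion". Number 3 is "across each conclusion".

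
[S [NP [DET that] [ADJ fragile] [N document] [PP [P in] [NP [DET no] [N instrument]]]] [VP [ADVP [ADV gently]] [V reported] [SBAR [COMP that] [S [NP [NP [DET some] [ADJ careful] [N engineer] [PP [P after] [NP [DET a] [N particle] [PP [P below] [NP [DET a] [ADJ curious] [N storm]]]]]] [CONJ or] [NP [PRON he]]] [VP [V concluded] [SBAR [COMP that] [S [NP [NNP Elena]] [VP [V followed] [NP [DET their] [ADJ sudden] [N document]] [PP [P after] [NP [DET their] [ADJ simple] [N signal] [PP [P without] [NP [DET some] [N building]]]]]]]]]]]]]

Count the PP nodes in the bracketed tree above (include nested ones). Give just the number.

5

Scanning left to right, an opening `[PP` appears at word positions 4, 13, 16, 29, 33 — 5 in total.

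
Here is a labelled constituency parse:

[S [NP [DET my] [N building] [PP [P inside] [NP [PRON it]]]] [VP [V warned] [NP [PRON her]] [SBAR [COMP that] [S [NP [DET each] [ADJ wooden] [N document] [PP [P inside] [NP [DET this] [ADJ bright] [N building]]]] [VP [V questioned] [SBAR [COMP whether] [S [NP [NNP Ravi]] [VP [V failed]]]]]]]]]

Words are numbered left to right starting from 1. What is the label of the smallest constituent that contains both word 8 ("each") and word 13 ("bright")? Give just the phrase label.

NP

Word 8 lies under S → VP → SBAR → S → NP → DET; word 13 lies under S → VP → SBAR → S → NP → PP → NP → ADJ. The lowest shared node is the NP.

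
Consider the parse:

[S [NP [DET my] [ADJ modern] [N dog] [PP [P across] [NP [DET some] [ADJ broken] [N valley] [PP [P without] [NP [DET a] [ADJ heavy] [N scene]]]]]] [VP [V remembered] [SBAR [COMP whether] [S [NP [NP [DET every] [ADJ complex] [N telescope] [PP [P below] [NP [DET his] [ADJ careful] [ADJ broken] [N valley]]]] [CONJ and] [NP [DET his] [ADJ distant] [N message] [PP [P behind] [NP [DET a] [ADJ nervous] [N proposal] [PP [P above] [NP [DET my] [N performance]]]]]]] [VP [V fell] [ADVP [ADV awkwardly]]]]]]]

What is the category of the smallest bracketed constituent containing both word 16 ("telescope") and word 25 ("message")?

Both words fall inside [NP every complex telescope below his careful broken valley and his distant message behind a nervous proposal above my performance] (words 14–32), and no smaller constituent contains them both. Label: NP.

NP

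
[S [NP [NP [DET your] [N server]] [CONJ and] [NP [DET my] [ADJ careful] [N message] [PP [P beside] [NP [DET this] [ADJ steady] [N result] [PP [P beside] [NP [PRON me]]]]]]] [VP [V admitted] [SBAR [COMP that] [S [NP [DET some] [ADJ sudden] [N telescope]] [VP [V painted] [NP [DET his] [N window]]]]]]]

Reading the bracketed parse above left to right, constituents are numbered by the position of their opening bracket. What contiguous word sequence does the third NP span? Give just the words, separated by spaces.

my careful message beside this steady result beside me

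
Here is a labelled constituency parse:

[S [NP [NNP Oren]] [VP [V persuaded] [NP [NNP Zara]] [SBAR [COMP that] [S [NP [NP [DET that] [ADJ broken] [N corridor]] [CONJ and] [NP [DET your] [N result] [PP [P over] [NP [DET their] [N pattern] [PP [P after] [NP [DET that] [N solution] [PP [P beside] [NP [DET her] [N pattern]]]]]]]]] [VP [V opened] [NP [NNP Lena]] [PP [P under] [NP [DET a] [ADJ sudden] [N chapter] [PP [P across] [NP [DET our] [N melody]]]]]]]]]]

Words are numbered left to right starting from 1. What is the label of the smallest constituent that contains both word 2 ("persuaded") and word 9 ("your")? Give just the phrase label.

VP

Both words fall inside [VP persuaded Zara that that broken corridor and your result over their pattern after that solution beside her pattern opened Lena under a sudden chapter across our melody] (words 2–28), and no smaller constituent contains them both. Label: VP.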